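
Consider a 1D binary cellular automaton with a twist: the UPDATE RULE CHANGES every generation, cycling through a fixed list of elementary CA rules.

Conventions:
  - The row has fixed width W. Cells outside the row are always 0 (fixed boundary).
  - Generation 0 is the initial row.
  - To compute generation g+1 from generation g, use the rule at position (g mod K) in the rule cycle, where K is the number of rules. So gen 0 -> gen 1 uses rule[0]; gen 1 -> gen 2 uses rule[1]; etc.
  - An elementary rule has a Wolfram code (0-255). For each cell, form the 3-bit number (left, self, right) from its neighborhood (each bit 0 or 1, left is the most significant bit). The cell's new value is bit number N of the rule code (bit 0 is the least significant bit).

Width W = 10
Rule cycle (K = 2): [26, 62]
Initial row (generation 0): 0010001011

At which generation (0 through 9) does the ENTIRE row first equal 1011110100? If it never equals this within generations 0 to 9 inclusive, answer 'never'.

Answer: never

Derivation:
Gen 0: 0010001011
Gen 1 (rule 26): 0101010010
Gen 2 (rule 62): 1111111111
Gen 3 (rule 26): 1000000000
Gen 4 (rule 62): 1100000000
Gen 5 (rule 26): 1010000000
Gen 6 (rule 62): 1111000000
Gen 7 (rule 26): 1000100000
Gen 8 (rule 62): 1101110000
Gen 9 (rule 26): 1001001000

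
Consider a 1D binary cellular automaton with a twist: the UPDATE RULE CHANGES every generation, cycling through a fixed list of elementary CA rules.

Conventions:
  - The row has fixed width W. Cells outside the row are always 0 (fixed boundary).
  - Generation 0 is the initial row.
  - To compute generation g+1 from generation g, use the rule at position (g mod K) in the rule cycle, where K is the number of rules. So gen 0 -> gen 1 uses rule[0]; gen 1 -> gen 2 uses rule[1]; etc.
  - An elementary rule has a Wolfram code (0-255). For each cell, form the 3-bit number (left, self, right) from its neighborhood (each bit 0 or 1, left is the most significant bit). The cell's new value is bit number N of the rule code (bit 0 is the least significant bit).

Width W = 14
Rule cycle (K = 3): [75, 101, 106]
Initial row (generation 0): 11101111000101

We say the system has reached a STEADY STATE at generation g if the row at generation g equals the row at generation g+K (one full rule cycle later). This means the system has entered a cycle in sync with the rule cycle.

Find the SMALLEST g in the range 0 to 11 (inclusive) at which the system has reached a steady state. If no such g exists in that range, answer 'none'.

Answer: none

Derivation:
Gen 0: 11101111000101
Gen 1 (rule 75): 10101001011000
Gen 2 (rule 101): 11111001101011
Gen 3 (rule 106): 10001011110111
Gen 4 (rule 75): 00110010010101
Gen 5 (rule 101): 10010010011111
Gen 6 (rule 106): 00100100110001
Gen 7 (rule 75): 11001001110110
Gen 8 (rule 101): 01001000011010
Gen 9 (rule 106): 10010000111100
Gen 10 (rule 75): 00100111100101
Gen 11 (rule 101): 10100000100111
Gen 12 (rule 106): 01000001001101
Gen 13 (rule 75): 10011110011100
Gen 14 (rule 101): 10000010000101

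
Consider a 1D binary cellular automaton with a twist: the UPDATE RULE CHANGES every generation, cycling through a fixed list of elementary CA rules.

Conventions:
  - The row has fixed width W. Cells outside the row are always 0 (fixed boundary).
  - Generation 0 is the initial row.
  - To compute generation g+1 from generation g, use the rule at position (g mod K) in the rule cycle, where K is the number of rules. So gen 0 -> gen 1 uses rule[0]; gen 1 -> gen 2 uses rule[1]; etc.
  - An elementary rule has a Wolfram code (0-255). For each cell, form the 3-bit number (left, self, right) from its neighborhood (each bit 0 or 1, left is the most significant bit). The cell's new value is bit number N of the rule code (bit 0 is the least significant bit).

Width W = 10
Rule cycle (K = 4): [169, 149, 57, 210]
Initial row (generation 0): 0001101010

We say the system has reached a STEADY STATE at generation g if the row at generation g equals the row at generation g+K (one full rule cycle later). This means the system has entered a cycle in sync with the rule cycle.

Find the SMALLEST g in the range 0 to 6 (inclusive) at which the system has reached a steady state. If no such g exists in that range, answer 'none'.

Answer: 2

Derivation:
Gen 0: 0001101010
Gen 1 (rule 169): 1101010100
Gen 2 (rule 149): 0001010111
Gen 3 (rule 57): 1100101100
Gen 4 (rule 210): 0111000110
Gen 5 (rule 169): 0110010100
Gen 6 (rule 149): 0001010111
Gen 7 (rule 57): 1100101100
Gen 8 (rule 210): 0111000110
Gen 9 (rule 169): 0110010100
Gen 10 (rule 149): 0001010111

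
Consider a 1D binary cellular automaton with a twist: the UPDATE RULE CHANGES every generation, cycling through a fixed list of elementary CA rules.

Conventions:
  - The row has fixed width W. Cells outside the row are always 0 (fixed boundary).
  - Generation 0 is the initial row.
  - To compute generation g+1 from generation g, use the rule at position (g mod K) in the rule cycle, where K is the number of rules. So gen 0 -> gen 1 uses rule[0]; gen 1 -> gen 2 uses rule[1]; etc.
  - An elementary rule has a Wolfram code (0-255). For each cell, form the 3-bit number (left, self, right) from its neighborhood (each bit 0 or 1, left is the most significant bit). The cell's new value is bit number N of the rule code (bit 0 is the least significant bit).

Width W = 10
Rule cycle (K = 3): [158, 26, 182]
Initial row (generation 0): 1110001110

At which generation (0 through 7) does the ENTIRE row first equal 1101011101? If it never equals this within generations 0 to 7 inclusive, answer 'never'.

Answer: 1

Derivation:
Gen 0: 1110001110
Gen 1 (rule 158): 1101011101
Gen 2 (rule 26): 1000010000
Gen 3 (rule 182): 1100111000
Gen 4 (rule 158): 1011110100
Gen 5 (rule 26): 0010000010
Gen 6 (rule 182): 0111000111
Gen 7 (rule 158): 1110101110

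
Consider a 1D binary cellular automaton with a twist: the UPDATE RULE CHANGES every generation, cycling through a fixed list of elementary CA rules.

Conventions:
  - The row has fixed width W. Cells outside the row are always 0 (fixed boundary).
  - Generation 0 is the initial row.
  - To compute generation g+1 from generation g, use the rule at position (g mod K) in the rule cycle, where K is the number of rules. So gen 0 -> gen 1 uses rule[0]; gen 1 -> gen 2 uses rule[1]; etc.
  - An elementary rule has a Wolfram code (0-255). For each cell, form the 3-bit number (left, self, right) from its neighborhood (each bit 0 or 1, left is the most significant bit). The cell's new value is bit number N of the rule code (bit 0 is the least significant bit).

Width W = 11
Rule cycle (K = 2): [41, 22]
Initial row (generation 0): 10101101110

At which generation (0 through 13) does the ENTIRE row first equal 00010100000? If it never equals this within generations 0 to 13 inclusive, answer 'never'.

Answer: 13

Derivation:
Gen 0: 10101101110
Gen 1 (rule 41): 01011011000
Gen 2 (rule 22): 11000000100
Gen 3 (rule 41): 10011110001
Gen 4 (rule 22): 11100001011
Gen 5 (rule 41): 10001100110
Gen 6 (rule 22): 11010011001
Gen 7 (rule 41): 10100010000
Gen 8 (rule 22): 10110111000
Gen 9 (rule 41): 01101100011
Gen 10 (rule 22): 10000010100
Gen 11 (rule 41): 00111001001
Gen 12 (rule 22): 01000111111
Gen 13 (rule 41): 00010100000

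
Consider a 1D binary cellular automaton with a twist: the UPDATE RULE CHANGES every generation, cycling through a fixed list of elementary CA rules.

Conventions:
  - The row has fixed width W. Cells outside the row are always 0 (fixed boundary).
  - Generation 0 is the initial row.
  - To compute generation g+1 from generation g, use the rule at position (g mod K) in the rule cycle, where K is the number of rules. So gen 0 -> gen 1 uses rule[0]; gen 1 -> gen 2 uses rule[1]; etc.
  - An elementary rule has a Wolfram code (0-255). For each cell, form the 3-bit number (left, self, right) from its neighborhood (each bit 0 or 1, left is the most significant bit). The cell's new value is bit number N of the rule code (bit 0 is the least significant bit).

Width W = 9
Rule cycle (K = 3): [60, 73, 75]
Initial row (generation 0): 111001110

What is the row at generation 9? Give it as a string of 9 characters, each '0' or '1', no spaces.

Answer: 111111101

Derivation:
Gen 0: 111001110
Gen 1 (rule 60): 100101001
Gen 2 (rule 73): 000000000
Gen 3 (rule 75): 111111111
Gen 4 (rule 60): 100000000
Gen 5 (rule 73): 001111111
Gen 6 (rule 75): 111000001
Gen 7 (rule 60): 100100001
Gen 8 (rule 73): 000001100
Gen 9 (rule 75): 111111101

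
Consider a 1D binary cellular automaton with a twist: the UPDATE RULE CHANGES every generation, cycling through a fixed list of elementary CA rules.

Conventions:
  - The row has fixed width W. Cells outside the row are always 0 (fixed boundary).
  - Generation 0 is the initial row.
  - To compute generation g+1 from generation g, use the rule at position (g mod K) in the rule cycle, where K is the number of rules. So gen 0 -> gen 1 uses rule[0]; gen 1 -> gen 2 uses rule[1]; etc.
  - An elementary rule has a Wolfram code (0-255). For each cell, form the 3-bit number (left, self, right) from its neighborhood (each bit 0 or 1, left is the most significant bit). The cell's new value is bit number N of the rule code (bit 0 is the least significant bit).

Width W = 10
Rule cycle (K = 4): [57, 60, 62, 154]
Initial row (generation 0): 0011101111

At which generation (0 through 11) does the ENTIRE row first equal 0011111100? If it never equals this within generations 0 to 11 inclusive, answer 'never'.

Answer: never

Derivation:
Gen 0: 0011101111
Gen 1 (rule 57): 1010011000
Gen 2 (rule 60): 1111010100
Gen 3 (rule 62): 1000111110
Gen 4 (rule 154): 0101111101
Gen 5 (rule 57): 0011000010
Gen 6 (rule 60): 0010100011
Gen 7 (rule 62): 0111110110
Gen 8 (rule 154): 1111100101
Gen 9 (rule 57): 1000010010
Gen 10 (rule 60): 1100011011
Gen 11 (rule 62): 1010110110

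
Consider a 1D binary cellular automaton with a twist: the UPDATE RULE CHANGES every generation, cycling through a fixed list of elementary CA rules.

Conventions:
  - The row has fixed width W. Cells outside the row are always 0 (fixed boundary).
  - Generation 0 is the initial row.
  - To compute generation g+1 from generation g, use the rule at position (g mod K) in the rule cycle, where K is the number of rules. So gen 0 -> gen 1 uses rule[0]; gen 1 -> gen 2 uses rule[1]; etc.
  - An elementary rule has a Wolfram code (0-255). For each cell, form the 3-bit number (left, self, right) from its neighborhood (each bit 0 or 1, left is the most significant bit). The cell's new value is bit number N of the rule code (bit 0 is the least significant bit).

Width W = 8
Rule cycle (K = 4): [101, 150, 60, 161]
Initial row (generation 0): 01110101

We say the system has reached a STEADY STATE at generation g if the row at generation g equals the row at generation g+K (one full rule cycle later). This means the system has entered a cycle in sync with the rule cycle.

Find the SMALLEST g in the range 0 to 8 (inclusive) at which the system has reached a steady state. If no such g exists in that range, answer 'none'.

Gen 0: 01110101
Gen 1 (rule 101): 00011111
Gen 2 (rule 150): 00101110
Gen 3 (rule 60): 00111001
Gen 4 (rule 161): 10010000
Gen 5 (rule 101): 10010111
Gen 6 (rule 150): 11110010
Gen 7 (rule 60): 10001011
Gen 8 (rule 161): 00100100
Gen 9 (rule 101): 10100101
Gen 10 (rule 150): 10111101
Gen 11 (rule 60): 11100011
Gen 12 (rule 161): 01001000

Answer: none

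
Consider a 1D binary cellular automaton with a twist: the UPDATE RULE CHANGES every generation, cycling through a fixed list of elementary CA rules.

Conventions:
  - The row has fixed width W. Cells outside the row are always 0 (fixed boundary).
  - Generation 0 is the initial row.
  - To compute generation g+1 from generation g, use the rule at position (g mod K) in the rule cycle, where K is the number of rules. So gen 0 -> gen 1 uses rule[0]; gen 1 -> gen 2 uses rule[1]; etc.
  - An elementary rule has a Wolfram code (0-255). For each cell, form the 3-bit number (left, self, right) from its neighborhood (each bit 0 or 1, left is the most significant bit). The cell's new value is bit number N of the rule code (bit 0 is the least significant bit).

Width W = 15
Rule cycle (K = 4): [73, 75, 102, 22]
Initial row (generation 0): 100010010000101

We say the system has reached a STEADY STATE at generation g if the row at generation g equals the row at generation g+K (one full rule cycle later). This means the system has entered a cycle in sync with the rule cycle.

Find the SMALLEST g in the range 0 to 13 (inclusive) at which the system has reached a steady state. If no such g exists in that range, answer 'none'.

Answer: none

Derivation:
Gen 0: 100010010000101
Gen 1 (rule 73): 001000000110000
Gen 2 (rule 75): 110011111110111
Gen 3 (rule 102): 010100000011001
Gen 4 (rule 22): 110110000100111
Gen 5 (rule 73): 110110110000101
Gen 6 (rule 75): 110110110111000
Gen 7 (rule 102): 011011011001000
Gen 8 (rule 22): 100000000111100
Gen 9 (rule 73): 001111110100101
Gen 10 (rule 75): 111000010001000
Gen 11 (rule 102): 001000110011000
Gen 12 (rule 22): 011101001100100
Gen 13 (rule 73): 010100001100001
Gen 14 (rule 75): 100001111101110
Gen 15 (rule 102): 100010000110010
Gen 16 (rule 22): 110111001001111
Gen 17 (rule 73): 110101000001001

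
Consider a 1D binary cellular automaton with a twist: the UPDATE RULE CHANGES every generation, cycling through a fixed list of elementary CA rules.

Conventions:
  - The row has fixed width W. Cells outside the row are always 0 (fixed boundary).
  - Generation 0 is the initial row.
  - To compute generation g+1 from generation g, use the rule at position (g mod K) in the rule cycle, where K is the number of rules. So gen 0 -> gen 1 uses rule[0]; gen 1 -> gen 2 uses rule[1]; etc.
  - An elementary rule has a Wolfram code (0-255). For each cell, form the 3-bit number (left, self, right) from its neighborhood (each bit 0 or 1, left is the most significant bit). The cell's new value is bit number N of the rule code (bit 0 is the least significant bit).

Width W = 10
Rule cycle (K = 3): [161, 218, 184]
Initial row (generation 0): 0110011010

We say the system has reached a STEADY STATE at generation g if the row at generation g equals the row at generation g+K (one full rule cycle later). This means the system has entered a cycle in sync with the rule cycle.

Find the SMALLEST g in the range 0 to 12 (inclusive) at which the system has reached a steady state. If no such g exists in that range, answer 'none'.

Answer: none

Derivation:
Gen 0: 0110011010
Gen 1 (rule 161): 0000000100
Gen 2 (rule 218): 0000001010
Gen 3 (rule 184): 0000000101
Gen 4 (rule 161): 1111110010
Gen 5 (rule 218): 1111111101
Gen 6 (rule 184): 1111111010
Gen 7 (rule 161): 0111110100
Gen 8 (rule 218): 1111110010
Gen 9 (rule 184): 1111101001
Gen 10 (rule 161): 0111010000
Gen 11 (rule 218): 1111001000
Gen 12 (rule 184): 1110100100
Gen 13 (rule 161): 0101000001
Gen 14 (rule 218): 1000100010
Gen 15 (rule 184): 0100010001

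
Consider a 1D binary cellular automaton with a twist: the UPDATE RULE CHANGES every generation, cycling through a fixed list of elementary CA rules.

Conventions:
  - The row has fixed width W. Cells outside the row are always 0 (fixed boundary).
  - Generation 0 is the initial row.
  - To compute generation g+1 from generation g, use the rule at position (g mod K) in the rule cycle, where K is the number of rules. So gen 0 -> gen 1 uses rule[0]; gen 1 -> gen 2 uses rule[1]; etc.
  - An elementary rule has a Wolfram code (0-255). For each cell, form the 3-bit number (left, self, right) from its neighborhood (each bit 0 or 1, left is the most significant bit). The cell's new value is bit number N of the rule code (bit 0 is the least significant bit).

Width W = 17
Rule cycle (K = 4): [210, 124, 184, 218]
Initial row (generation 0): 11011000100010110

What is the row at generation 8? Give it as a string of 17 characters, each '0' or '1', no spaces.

Gen 0: 11011000100010110
Gen 1 (rule 210): 01001101010100011
Gen 2 (rule 124): 01101111111110011
Gen 3 (rule 184): 01011111111101010
Gen 4 (rule 218): 10011111111100001
Gen 5 (rule 210): 01101111111110010
Gen 6 (rule 124): 01111000000011011
Gen 7 (rule 184): 01110100000010110
Gen 8 (rule 218): 11110010000100111

Answer: 11110010000100111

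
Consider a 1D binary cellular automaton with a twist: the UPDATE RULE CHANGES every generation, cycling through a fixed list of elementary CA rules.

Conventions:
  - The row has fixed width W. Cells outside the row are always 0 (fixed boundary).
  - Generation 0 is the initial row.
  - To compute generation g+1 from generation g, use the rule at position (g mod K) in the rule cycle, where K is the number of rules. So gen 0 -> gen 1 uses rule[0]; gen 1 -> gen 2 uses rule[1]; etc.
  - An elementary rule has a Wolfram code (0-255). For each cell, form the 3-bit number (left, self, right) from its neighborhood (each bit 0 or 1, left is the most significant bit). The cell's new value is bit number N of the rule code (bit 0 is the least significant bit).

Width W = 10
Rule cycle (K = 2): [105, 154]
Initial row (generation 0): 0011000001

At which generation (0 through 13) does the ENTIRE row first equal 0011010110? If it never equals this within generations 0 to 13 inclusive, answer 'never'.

Gen 0: 0011000001
Gen 1 (rule 105): 1011011100
Gen 2 (rule 154): 0010011010
Gen 3 (rule 105): 1000011100
Gen 4 (rule 154): 0100111010
Gen 5 (rule 105): 0000101100
Gen 6 (rule 154): 0001001010
Gen 7 (rule 105): 1100000100
Gen 8 (rule 154): 1010001010
Gen 9 (rule 105): 0100100100
Gen 10 (rule 154): 1011011010
Gen 11 (rule 105): 0111111100
Gen 12 (rule 154): 1111111010
Gen 13 (rule 105): 1000001100

Answer: never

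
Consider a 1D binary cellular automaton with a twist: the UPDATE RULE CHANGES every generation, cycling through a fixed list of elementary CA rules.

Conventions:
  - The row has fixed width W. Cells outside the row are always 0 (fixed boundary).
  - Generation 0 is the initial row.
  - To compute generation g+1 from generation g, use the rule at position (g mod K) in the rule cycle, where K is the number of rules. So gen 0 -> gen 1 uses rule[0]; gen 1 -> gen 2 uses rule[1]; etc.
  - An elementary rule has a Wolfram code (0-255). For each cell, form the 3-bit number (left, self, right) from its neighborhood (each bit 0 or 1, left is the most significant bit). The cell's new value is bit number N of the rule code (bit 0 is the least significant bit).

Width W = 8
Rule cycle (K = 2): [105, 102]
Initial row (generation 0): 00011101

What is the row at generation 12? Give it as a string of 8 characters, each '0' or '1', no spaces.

Answer: 10101111

Derivation:
Gen 0: 00011101
Gen 1 (rule 105): 11010110
Gen 2 (rule 102): 01111010
Gen 3 (rule 105): 01001100
Gen 4 (rule 102): 11010100
Gen 5 (rule 105): 11101001
Gen 6 (rule 102): 00111011
Gen 7 (rule 105): 10101111
Gen 8 (rule 102): 11110001
Gen 9 (rule 105): 10010100
Gen 10 (rule 102): 10111100
Gen 11 (rule 105): 01100101
Gen 12 (rule 102): 10101111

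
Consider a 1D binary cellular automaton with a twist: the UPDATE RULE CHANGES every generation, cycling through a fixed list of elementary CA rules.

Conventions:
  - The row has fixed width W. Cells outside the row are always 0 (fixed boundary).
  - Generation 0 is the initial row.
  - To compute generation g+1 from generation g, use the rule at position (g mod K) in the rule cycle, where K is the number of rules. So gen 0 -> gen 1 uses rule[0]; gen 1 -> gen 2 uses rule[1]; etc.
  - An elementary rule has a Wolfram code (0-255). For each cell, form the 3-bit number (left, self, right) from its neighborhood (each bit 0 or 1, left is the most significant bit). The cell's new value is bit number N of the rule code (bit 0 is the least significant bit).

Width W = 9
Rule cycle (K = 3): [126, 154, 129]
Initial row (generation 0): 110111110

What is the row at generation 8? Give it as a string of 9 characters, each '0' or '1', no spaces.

Answer: 000110110

Derivation:
Gen 0: 110111110
Gen 1 (rule 126): 111100011
Gen 2 (rule 154): 111010110
Gen 3 (rule 129): 010000000
Gen 4 (rule 126): 111000000
Gen 5 (rule 154): 110100000
Gen 6 (rule 129): 000001111
Gen 7 (rule 126): 000011001
Gen 8 (rule 154): 000110110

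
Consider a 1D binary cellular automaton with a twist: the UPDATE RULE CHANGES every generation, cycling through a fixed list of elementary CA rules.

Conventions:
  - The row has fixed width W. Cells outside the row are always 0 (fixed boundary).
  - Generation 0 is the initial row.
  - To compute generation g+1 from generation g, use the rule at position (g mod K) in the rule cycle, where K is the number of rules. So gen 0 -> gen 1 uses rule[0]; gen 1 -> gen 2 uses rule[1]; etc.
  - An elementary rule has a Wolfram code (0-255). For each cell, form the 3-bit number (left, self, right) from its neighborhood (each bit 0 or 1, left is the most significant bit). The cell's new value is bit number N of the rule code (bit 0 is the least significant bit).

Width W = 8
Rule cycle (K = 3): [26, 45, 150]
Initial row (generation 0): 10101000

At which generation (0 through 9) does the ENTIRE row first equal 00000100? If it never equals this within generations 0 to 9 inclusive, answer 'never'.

Answer: 1

Derivation:
Gen 0: 10101000
Gen 1 (rule 26): 00000100
Gen 2 (rule 45): 11110101
Gen 3 (rule 150): 01100101
Gen 4 (rule 26): 11011000
Gen 5 (rule 45): 10110011
Gen 6 (rule 150): 10001100
Gen 7 (rule 26): 01011010
Gen 8 (rule 45): 01110110
Gen 9 (rule 150): 10100001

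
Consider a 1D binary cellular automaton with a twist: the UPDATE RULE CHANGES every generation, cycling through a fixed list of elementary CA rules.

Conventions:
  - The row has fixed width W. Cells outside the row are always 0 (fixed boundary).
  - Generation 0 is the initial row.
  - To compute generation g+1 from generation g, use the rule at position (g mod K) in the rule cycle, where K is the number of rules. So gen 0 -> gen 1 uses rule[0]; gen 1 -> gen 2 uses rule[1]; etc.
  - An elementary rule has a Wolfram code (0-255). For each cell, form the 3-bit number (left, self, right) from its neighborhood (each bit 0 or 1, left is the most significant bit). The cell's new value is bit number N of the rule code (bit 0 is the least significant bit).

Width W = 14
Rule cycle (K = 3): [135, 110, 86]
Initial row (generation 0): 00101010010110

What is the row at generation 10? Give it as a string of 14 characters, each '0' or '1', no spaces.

Answer: 10100111110111

Derivation:
Gen 0: 00101010010110
Gen 1 (rule 135): 11101010110000
Gen 2 (rule 110): 10111111110000
Gen 3 (rule 86): 10000000011000
Gen 4 (rule 135): 10111111100011
Gen 5 (rule 110): 11100000100111
Gen 6 (rule 86): 00110001111001
Gen 7 (rule 135): 11000110110011
Gen 8 (rule 110): 11001111110111
Gen 9 (rule 86): 01110000010001
Gen 10 (rule 135): 10100111110111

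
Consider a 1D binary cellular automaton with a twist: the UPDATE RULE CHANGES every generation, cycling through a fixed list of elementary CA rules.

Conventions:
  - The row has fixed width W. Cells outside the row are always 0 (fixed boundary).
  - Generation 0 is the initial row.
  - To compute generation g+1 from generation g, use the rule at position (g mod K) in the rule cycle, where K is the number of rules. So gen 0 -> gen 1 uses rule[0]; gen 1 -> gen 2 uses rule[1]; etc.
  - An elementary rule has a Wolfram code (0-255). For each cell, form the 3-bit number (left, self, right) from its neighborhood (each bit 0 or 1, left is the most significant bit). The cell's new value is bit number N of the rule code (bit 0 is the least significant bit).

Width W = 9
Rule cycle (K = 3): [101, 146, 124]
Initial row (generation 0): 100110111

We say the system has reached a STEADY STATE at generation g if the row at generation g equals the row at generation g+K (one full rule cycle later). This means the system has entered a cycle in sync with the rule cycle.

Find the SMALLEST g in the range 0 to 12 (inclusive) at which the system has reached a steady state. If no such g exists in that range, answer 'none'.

Gen 0: 100110111
Gen 1 (rule 101): 100011001
Gen 2 (rule 146): 010100110
Gen 3 (rule 124): 011110111
Gen 4 (rule 101): 000011001
Gen 5 (rule 146): 000100110
Gen 6 (rule 124): 000110111
Gen 7 (rule 101): 110011001
Gen 8 (rule 146): 001100110
Gen 9 (rule 124): 001110111
Gen 10 (rule 101): 100011001
Gen 11 (rule 146): 010100110
Gen 12 (rule 124): 011110111
Gen 13 (rule 101): 000011001
Gen 14 (rule 146): 000100110
Gen 15 (rule 124): 000110111

Answer: none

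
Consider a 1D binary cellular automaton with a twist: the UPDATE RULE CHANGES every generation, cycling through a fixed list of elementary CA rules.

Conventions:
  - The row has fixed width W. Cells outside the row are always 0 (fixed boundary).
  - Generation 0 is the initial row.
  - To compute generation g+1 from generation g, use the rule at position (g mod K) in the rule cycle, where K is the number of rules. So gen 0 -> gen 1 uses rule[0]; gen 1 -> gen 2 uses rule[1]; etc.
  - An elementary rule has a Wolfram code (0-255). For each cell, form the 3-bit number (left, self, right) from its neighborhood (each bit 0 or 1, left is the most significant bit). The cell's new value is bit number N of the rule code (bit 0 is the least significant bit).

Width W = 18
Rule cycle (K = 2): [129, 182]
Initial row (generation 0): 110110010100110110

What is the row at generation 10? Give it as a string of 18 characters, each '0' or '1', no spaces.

Answer: 001001011110100100

Derivation:
Gen 0: 110110010100110110
Gen 1 (rule 129): 000000000000000000
Gen 2 (rule 182): 000000000000000000
Gen 3 (rule 129): 111111111111111111
Gen 4 (rule 182): 011111111111111110
Gen 5 (rule 129): 001111111111111100
Gen 6 (rule 182): 010111111111111010
Gen 7 (rule 129): 000011111111110000
Gen 8 (rule 182): 000101111111101000
Gen 9 (rule 129): 110000111111000011
Gen 10 (rule 182): 001001011110100100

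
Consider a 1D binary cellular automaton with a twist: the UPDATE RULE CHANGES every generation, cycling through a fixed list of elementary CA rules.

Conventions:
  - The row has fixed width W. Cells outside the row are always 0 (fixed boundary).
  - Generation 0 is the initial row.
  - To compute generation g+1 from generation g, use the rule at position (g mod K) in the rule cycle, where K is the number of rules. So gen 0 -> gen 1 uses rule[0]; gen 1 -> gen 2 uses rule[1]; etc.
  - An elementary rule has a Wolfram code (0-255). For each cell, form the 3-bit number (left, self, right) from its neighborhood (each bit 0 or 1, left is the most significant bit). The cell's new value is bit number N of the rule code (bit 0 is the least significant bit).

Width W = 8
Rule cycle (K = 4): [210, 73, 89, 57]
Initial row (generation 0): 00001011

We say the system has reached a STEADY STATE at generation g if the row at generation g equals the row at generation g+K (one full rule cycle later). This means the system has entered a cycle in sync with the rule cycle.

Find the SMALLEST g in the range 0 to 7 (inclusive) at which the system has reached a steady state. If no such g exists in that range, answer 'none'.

Answer: 3

Derivation:
Gen 0: 00001011
Gen 1 (rule 210): 00010001
Gen 2 (rule 73): 11000100
Gen 3 (rule 89): 11110011
Gen 4 (rule 57): 10001010
Gen 5 (rule 210): 01010001
Gen 6 (rule 73): 00000100
Gen 7 (rule 89): 11110011
Gen 8 (rule 57): 10001010
Gen 9 (rule 210): 01010001
Gen 10 (rule 73): 00000100
Gen 11 (rule 89): 11110011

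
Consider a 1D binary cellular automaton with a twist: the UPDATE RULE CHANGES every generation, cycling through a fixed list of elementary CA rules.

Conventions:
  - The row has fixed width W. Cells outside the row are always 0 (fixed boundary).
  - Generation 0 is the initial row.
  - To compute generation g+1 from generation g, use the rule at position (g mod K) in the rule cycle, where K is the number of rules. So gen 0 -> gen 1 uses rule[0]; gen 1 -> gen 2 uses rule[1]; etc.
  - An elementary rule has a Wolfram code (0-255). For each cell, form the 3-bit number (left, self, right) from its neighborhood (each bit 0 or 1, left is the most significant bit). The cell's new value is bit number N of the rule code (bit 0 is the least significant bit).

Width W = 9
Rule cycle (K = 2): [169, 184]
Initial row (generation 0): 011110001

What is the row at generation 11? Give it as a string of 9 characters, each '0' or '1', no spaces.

Gen 0: 011110001
Gen 1 (rule 169): 011100100
Gen 2 (rule 184): 011010010
Gen 3 (rule 169): 010100000
Gen 4 (rule 184): 001010000
Gen 5 (rule 169): 100100111
Gen 6 (rule 184): 010010110
Gen 7 (rule 169): 000001100
Gen 8 (rule 184): 000001010
Gen 9 (rule 169): 111100100
Gen 10 (rule 184): 111010010
Gen 11 (rule 169): 110100000

Answer: 110100000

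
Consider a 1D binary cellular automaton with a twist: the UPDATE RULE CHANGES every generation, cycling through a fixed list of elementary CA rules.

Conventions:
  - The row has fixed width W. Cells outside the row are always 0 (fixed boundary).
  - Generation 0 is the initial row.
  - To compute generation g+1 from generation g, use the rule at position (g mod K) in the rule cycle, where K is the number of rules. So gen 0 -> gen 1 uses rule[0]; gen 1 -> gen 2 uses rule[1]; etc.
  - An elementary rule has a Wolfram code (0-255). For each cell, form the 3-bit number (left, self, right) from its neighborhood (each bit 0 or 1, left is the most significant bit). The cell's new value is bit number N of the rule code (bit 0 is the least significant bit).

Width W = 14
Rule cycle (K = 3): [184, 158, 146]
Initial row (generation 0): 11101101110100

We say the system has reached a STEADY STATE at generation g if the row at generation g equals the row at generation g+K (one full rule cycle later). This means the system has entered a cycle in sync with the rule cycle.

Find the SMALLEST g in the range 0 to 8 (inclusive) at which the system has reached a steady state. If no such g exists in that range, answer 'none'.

Gen 0: 11101101110100
Gen 1 (rule 184): 11011011101010
Gen 2 (rule 158): 10010011001011
Gen 3 (rule 146): 01101100110000
Gen 4 (rule 184): 01011010101000
Gen 5 (rule 158): 11010010101100
Gen 6 (rule 146): 00001100000010
Gen 7 (rule 184): 00001010000001
Gen 8 (rule 158): 00011011000011
Gen 9 (rule 146): 00100000100100
Gen 10 (rule 184): 00010000010010
Gen 11 (rule 158): 00111000111111

Answer: none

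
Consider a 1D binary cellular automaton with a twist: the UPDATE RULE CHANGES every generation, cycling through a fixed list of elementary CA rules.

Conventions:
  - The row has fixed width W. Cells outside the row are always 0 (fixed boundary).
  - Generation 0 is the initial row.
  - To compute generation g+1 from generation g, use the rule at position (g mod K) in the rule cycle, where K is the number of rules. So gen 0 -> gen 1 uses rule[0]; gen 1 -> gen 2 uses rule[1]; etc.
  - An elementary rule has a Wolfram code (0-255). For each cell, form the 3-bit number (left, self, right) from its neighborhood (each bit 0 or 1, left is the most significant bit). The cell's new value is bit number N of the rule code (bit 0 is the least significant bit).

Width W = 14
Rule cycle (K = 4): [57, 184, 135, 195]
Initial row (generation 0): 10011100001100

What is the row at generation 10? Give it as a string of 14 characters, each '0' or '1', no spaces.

Gen 0: 10011100001100
Gen 1 (rule 57): 01010011101011
Gen 2 (rule 184): 00101011010110
Gen 3 (rule 135): 11101000010000
Gen 4 (rule 195): 01100011100111
Gen 5 (rule 57): 01011010010100
Gen 6 (rule 184): 00110101001010
Gen 7 (rule 135): 11000101011010
Gen 8 (rule 195): 01011000001000
Gen 9 (rule 57): 00110111100111
Gen 10 (rule 184): 00101111010110

Answer: 00101111010110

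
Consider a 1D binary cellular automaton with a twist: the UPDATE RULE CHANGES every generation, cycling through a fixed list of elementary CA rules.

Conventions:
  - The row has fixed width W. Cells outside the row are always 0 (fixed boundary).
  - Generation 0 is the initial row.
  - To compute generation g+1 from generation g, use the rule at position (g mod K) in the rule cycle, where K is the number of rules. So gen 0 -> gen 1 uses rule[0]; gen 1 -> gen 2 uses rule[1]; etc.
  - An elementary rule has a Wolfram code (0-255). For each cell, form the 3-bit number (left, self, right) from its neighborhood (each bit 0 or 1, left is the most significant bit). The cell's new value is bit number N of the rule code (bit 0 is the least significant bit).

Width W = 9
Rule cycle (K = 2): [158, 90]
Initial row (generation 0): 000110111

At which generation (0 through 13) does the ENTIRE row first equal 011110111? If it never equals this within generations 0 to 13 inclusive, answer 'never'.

Answer: 10

Derivation:
Gen 0: 000110111
Gen 1 (rule 158): 001100110
Gen 2 (rule 90): 011111111
Gen 3 (rule 158): 111111110
Gen 4 (rule 90): 100000011
Gen 5 (rule 158): 110000110
Gen 6 (rule 90): 111001111
Gen 7 (rule 158): 110111110
Gen 8 (rule 90): 110100011
Gen 9 (rule 158): 100110110
Gen 10 (rule 90): 011110111
Gen 11 (rule 158): 111100110
Gen 12 (rule 90): 100111111
Gen 13 (rule 158): 111111110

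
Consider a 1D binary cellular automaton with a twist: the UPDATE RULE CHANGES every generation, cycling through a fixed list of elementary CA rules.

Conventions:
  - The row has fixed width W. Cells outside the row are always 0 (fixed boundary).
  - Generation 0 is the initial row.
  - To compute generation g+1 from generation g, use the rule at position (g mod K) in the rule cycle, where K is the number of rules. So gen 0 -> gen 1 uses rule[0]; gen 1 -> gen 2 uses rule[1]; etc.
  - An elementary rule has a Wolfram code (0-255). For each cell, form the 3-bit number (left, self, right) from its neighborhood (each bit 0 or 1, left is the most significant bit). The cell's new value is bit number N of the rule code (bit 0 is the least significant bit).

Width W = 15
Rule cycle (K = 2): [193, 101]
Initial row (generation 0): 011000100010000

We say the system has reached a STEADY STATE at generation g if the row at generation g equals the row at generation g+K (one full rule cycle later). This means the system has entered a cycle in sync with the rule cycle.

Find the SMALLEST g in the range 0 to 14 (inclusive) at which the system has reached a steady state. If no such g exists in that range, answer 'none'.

Gen 0: 011000100010000
Gen 1 (rule 193): 001010001000111
Gen 2 (rule 101): 101110101010001
Gen 3 (rule 193): 000110000000100
Gen 4 (rule 101): 110010111110101
Gen 5 (rule 193): 010000011110000
Gen 6 (rule 101): 010111000010111
Gen 7 (rule 193): 000011011000011
Gen 8 (rule 101): 111001101011001
Gen 9 (rule 193): 011000100001000
Gen 10 (rule 101): 001010101101011
Gen 11 (rule 193): 100000000100001
Gen 12 (rule 101): 101111110101101
Gen 13 (rule 193): 000111110000100
Gen 14 (rule 101): 110000010110101
Gen 15 (rule 193): 010111000010000
Gen 16 (rule 101): 011001011010111

Answer: none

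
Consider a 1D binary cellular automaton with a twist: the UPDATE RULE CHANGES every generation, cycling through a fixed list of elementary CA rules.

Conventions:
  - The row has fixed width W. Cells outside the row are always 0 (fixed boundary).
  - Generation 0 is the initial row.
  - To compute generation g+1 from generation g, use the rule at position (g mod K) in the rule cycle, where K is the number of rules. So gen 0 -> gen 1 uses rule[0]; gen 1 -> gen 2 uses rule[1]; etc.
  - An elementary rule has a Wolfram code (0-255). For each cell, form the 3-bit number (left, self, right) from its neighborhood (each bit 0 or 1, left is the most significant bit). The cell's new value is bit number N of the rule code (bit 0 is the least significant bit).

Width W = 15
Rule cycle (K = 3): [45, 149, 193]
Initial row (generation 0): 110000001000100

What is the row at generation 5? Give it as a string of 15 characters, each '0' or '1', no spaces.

Gen 0: 110000001000100
Gen 1 (rule 45): 100111101010101
Gen 2 (rule 149): 110011001010101
Gen 3 (rule 193): 010001000000000
Gen 4 (rule 45): 010101011111111
Gen 5 (rule 149): 010101001111110

Answer: 010101001111110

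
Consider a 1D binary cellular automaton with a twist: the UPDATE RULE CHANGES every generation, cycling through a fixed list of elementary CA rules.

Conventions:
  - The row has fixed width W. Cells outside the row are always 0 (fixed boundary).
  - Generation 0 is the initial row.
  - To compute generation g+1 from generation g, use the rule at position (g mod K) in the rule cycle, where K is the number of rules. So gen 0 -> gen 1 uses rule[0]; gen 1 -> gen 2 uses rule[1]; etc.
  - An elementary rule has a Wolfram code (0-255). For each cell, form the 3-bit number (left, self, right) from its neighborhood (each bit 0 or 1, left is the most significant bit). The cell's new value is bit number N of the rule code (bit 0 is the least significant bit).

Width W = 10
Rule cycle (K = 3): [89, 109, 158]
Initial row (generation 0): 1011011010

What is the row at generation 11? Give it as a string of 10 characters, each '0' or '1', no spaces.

Gen 0: 1011011010
Gen 1 (rule 89): 0011011001
Gen 2 (rule 109): 1011111001
Gen 3 (rule 158): 1011110111
Gen 4 (rule 89): 0010010101
Gen 5 (rule 109): 1010011111
Gen 6 (rule 158): 1011111110
Gen 7 (rule 89): 0010000011
Gen 8 (rule 109): 1010111011
Gen 9 (rule 158): 1010110010
Gen 10 (rule 89): 0000111001
Gen 11 (rule 109): 1110101001

Answer: 1110101001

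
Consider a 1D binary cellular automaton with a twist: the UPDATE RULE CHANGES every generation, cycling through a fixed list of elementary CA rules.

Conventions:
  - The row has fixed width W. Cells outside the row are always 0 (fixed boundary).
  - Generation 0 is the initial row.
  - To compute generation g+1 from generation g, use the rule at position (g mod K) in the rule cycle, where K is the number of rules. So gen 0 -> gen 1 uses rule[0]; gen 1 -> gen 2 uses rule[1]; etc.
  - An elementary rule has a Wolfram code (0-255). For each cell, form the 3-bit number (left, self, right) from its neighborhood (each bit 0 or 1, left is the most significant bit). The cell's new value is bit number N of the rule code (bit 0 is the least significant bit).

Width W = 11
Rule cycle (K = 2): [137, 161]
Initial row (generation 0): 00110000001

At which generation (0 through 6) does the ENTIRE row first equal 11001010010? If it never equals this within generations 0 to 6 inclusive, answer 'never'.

Gen 0: 00110000001
Gen 1 (rule 137): 10100111100
Gen 2 (rule 161): 01000011001
Gen 3 (rule 137): 00011010000
Gen 4 (rule 161): 11000100111
Gen 5 (rule 137): 10010000110
Gen 6 (rule 161): 00000110000

Answer: never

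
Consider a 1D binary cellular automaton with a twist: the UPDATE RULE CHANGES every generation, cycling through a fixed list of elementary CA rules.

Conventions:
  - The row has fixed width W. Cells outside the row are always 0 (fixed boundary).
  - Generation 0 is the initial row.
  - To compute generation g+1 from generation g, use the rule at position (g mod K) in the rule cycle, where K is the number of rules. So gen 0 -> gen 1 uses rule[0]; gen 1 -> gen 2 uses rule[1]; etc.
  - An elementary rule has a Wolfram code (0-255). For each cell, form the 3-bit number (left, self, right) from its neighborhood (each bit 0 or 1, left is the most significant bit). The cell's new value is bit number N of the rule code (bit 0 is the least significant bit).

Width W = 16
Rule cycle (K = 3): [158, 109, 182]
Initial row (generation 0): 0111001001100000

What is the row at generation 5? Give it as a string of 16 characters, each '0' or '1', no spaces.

Answer: 1001110011111111

Derivation:
Gen 0: 0111001001100000
Gen 1 (rule 158): 1110111111010000
Gen 2 (rule 109): 1011100001110111
Gen 3 (rule 182): 1101010010101010
Gen 4 (rule 158): 1001011110101011
Gen 5 (rule 109): 1001110011111111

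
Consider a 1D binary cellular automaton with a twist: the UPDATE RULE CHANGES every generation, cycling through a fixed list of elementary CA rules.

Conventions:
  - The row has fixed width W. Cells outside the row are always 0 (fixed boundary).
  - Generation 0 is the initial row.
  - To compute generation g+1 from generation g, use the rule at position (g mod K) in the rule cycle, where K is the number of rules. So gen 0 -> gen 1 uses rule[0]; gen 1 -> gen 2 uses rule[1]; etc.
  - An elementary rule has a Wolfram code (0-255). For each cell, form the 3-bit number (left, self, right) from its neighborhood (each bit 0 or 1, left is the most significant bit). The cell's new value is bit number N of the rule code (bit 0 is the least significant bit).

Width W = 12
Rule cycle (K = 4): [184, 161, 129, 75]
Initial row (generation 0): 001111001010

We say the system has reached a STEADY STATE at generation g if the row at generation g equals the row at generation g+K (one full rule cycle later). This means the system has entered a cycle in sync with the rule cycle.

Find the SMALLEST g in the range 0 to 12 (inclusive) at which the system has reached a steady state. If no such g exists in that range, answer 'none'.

Gen 0: 001111001010
Gen 1 (rule 184): 001110100101
Gen 2 (rule 161): 100101000010
Gen 3 (rule 129): 000000011000
Gen 4 (rule 75): 111111111011
Gen 5 (rule 184): 111111110110
Gen 6 (rule 161): 011111101000
Gen 7 (rule 129): 001111000011
Gen 8 (rule 75): 111001011111
Gen 9 (rule 184): 110100111110
Gen 10 (rule 161): 001000011100
Gen 11 (rule 129): 100011001001
Gen 12 (rule 75): 001111010010
Gen 13 (rule 184): 001110101001
Gen 14 (rule 161): 100101010000
Gen 15 (rule 129): 000000000111
Gen 16 (rule 75): 111111111101

Answer: none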